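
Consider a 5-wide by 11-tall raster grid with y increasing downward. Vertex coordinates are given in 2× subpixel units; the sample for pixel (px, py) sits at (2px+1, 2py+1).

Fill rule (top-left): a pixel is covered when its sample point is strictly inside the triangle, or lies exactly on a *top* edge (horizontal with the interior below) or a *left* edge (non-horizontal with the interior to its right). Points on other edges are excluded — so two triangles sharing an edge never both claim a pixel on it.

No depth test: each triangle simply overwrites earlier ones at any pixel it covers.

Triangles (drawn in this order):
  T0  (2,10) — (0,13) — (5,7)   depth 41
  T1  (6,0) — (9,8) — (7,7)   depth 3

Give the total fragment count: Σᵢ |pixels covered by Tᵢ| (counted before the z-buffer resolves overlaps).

T0:
  2·area = 3  (B↔C swapped to make it positive)
  edge (2, 10)→(5, 7): d=(3,-3) top-left  bias=+0
  edge (5, 7)→(0, 13): d=(-5,6) right/bottom  bias=-1
  edge (0, 13)→(2, 10): d=(2,-3) top-left  bias=+0
    (4,1)@(9, 3): e=[0,-4,7] → ·  [on edge]
    (3,2)@(7, 5): e=[0,-2,5] → ·  [on edge]
    (2,3)@(5, 7): e=[0,0,3] → ·  [on edge]
    (1,4)@(3, 9): e=[0,2,1] → #  [on edge]
    (2,4)@(5, 9): e=[6,-10,7] → ·
    (0,5)@(1, 11): e=[0,4,-1] → ·  [on edge]
    (1,5)@(3, 11): e=[6,-8,5] → ·
  covered (1 px):
    · · · · ·
    · · · · ·
    · · · · ·
    · · · · ·
    · # · · ·
    · · · · ·
    · · · · ·
    · · · · ·
    · · · · ·
    · · · · ·
    · · · · ·
T1:
  2·area = 13
  edge (6, 0)→(9, 8): d=(3,8) right/bottom  bias=-1
  edge (9, 8)→(7, 7): d=(-2,-1) top-left  bias=+0
  edge (7, 7)→(6, 0): d=(-1,-7) top-left  bias=+0
    (3,1)@(7, 3): e=[1,8,4] → #
    (4,1)@(9, 3): e=[-15,10,18] → ·
    (1,2)@(3, 5): e=[39,0,-26] → ·  [on edge]
    (3,2)@(7, 5): e=[7,4,2] → #
    (4,2)@(9, 5): e=[-9,6,16] → ·
    (3,3)@(7, 7): e=[13,0,0] → #  [on edge]
    (4,3)@(9, 7): e=[-3,2,14] → ·
    (3,4)@(7, 9): e=[19,-4,-2] → ·
    (4,10)@(9, 21): e=[39,-26,0] → ·  [on edge]
  covered (3 px):
    · · · · ·
    · · · # ·
    · · · # ·
    · · · # ·
    · · · · ·
    · · · · ·
    · · · · ·
    · · · · ·
    · · · · ·
    · · · · ·
    · · · · ·

Final: 4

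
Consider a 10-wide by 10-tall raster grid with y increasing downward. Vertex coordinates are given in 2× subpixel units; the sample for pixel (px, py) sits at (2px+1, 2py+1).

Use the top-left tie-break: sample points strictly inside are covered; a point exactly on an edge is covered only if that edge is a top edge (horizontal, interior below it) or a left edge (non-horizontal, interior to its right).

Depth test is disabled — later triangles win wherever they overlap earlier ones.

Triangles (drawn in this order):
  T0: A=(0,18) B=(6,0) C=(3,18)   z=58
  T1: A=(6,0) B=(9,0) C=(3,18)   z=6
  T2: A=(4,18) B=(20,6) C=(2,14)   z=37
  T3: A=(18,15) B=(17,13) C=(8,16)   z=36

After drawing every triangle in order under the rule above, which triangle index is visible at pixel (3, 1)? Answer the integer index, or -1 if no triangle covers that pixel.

T0:
  2·area = 54
  edge (0, 18)→(6, 0): d=(6,-18) top-left  bias=+0
  edge (6, 0)→(3, 18): d=(-3,18) right/bottom  bias=-1
  edge (3, 18)→(0, 18): d=(-3,0) right/bottom  bias=-1
    (2,1)@(5, 3): e=[0,9,45] → █  [on edge]
    (3,1)@(7, 3): e=[36,-27,45] → ·
    (2,2)@(5, 5): e=[12,3,39] → █
    (3,2)@(7, 5): e=[48,-33,39] → ·
    (2,3)@(5, 7): e=[24,-3,33] → ·
    (1,4)@(3, 9): e=[0,27,27] → █  [on edge]
    (2,4)@(5, 9): e=[36,-9,27] → ·
    (1,5)@(3, 11): e=[12,21,21] → █
    (2,5)@(5, 11): e=[48,-15,21] → ·
    (1,6)@(3, 13): e=[24,15,15] → █
    (2,6)@(5, 13): e=[60,-21,15] → ·
    (0,7)@(1, 15): e=[0,45,9] → █  [on edge]
  covered (9 px):
    · · · · · · · · · ·
    · · █ · · · · · · ·
    · · █ · · · · · · ·
    · · · · · · · · · ·
    · █ · · · · · · · ·
    · █ · · · · · · · ·
    · █ · · · · · · · ·
    █ █ · · · · · · · ·
    █ █ · · · · · · · ·
    · · · · · · · · · ·
T1:
  2·area = 54
  edge (6, 0)→(9, 0): d=(3,0) top-left  bias=+0
  edge (9, 0)→(3, 18): d=(-6,18) right/bottom  bias=-1
  edge (3, 18)→(6, 0): d=(3,-18) top-left  bias=+0
    (3,0)@(7, 1): e=[3,30,21] → █
    (4,0)@(9, 1): e=[3,-6,57] → ·
    (3,1)@(7, 3): e=[9,18,27] → █
    (4,1)@(9, 3): e=[9,-18,63] → ·
    (3,2)@(7, 5): e=[15,6,33] → █
    (4,2)@(9, 5): e=[15,-30,69] → ·
    (2,3)@(5, 7): e=[21,30,3] → █
    (3,3)@(7, 7): e=[21,-6,39] → ·
    (2,4)@(5, 9): e=[27,18,9] → █
    (3,4)@(7, 9): e=[27,-18,45] → ·
    (2,5)@(5, 11): e=[33,6,15] → █
    (3,5)@(7, 11): e=[33,-30,51] → ·
  covered (6 px):
    · · · █ · · · · · ·
    · · · █ · · · · · ·
    · · · █ · · · · · ·
    · · █ · · · · · · ·
    · · █ · · · · · · ·
    · · █ · · · · · · ·
    · · · · · · · · · ·
    · · · · · · · · · ·
    · · · · · · · · · ·
    · · · · · · · · · ·
T2:
  2·area = 88  (B↔C swapped to make it positive)
  edge (4, 18)→(2, 14): d=(-2,-4) top-left  bias=+0
  edge (2, 14)→(20, 6): d=(18,-8) top-left  bias=+0
  edge (20, 6)→(4, 18): d=(-16,12) right/bottom  bias=-1
    (7,4)@(15, 9): e=[62,14,12] → █
    (8,4)@(17, 9): e=[70,30,-12] → ·
    (4,5)@(9, 11): e=[34,2,52] → █
    (5,5)@(11, 11): e=[42,18,28] → █
    (6,5)@(13, 11): e=[50,34,4] → █
    (7,5)@(15, 11): e=[58,50,-20] → ·
    (2,6)@(5, 13): e=[14,6,68] → █
    (3,6)@(7, 13): e=[22,22,44] → █
    (5,6)@(11, 13): e=[38,54,-4] → ·
    (6,6)@(13, 13): e=[46,70,-28] → ·
    (1,7)@(3, 15): e=[2,26,60] → █
    (4,7)@(9, 15): e=[26,74,-12] → ·
  covered (11 px):
    · · · · · · · · · ·
    · · · · · · · · · ·
    · · · · · · · · · ·
    · · · · · · · · · ·
    · · · · · · · █ · ·
    · · · · █ █ █ · · ·
    · · █ █ █ · · · · ·
    · █ █ █ · · · · · ·
    · · █ · · · · · · ·
    · · · · · · · · · ·
T3:
  2·area = 21  (B↔C swapped to make it positive)
  edge (18, 15)→(8, 16): d=(-10,1) right/bottom  bias=-1
  edge (8, 16)→(17, 13): d=(9,-3) top-left  bias=+0
  edge (17, 13)→(18, 15): d=(1,2) right/bottom  bias=-1
    (5,0)@(11, 1): e=[147,-126,0] → ·  [on edge]
    (6,2)@(13, 5): e=[105,-84,0] → ·  [on edge]
    (7,4)@(15, 9): e=[63,-42,0] → ·  [on edge]
    (8,6)@(17, 13): e=[21,0,0] → ·  [on edge]
    (5,7)@(11, 15): e=[7,0,14] → █  [on edge]
    (6,7)@(13, 15): e=[5,6,10] → █
    (7,7)@(15, 15): e=[3,12,6] → █
    (8,7)@(17, 15): e=[1,18,2] → █
    (9,7)@(19, 15): e=[-1,24,-2] → ·
    (2,8)@(5, 17): e=[-7,0,28] → ·  [on edge]
    (5,8)@(11, 17): e=[-13,18,16] → ·
    (6,8)@(13, 17): e=[-15,24,12] → ·
    (9,8)@(19, 17): e=[-21,42,0] → ·  [on edge]
  covered (4 px):
    · · · · · · · · · ·
    · · · · · · · · · ·
    · · · · · · · · · ·
    · · · · · · · · · ·
    · · · · · · · · · ·
    · · · · · · · · · ·
    · · · · · · · · · ·
    · · · · · █ █ █ █ ·
    · · · · · · · · · ·
    · · · · · · · · · ·

Z-buffer (winner per pixel, '.' = empty):
  . . . 1 . . . . . .
  . . 0 1 . . . . . .
  . . 0 1 . . . . . .
  . . 1 . . . . . . .
  . 0 1 . . . . 2 . .
  . 0 1 . 2 2 2 . . .
  . 0 2 2 2 . . . . .
  0 2 2 2 . 3 3 3 3 .
  0 0 2 . . . . . . .
  . . . . . . . . . .

Result: 1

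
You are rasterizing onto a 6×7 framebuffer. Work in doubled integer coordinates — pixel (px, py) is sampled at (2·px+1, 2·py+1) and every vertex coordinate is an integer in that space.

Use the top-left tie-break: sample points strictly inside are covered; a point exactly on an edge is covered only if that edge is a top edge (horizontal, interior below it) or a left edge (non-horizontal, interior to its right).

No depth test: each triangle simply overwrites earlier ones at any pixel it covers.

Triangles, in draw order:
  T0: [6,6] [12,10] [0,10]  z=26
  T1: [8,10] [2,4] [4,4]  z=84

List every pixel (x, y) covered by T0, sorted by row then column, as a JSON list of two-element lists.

T0:
  2·area = 48
  edge (6, 6)→(12, 10): d=(6,4) right/bottom  bias=-1
  edge (12, 10)→(0, 10): d=(-12,0) right/bottom  bias=-1
  edge (0, 10)→(6, 6): d=(6,-4) top-left  bias=+0
    (2,3)@(5, 7): e=[10,36,2] → █
    (3,3)@(7, 7): e=[2,36,10] → █
    (4,3)@(9, 7): e=[-6,36,18] → ·
    (1,4)@(3, 9): e=[30,12,6] → █
    (4,4)@(9, 9): e=[6,12,30] → █
    (5,4)@(11, 9): e=[-2,12,38] → ·
    (1,5)@(3, 11): e=[42,-12,18] → ·
    (2,5)@(5, 11): e=[34,-12,26] → ·
    (3,5)@(7, 11): e=[26,-12,34] → ·
    (4,5)@(9, 11): e=[18,-12,42] → ·
  covered (6 px):
    · · · · · ·
    · · · · · ·
    · · · · · ·
    · · █ █ · ·
    · █ █ █ █ ·
    · · · · · ·
    · · · · · ·
T1:
  2·area = 12
  edge (8, 10)→(2, 4): d=(-6,-6) top-left  bias=+0
  edge (2, 4)→(4, 4): d=(2,0) top-left  bias=+0
  edge (4, 4)→(8, 10): d=(4,6) right/bottom  bias=-1
    (0,1)@(1, 3): e=[0,-2,14] → ·  [on edge]
    (1,2)@(3, 5): e=[0,2,10] → █  [on edge]
    (2,2)@(5, 5): e=[12,2,-2] → ·
    (1,3)@(3, 7): e=[-12,6,18] → ·
    (2,3)@(5, 7): e=[0,6,6] → █  [on edge]
    (3,3)@(7, 7): e=[12,6,-6] → ·
    (2,4)@(5, 9): e=[-12,10,14] → ·
    (3,4)@(7, 9): e=[0,10,2] → █  [on edge]
    (4,4)@(9, 9): e=[12,10,-10] → ·
    (3,5)@(7, 11): e=[-12,14,10] → ·
    (4,5)@(9, 11): e=[0,14,-2] → ·  [on edge]
    (5,6)@(11, 13): e=[0,18,-6] → ·  [on edge]
  covered (3 px):
    · · · · · ·
    · · · · · ·
    · █ · · · ·
    · · █ · · ·
    · · · █ · ·
    · · · · · ·
    · · · · · ·

Answer: [[2,3],[3,3],[1,4],[2,4],[3,4],[4,4]]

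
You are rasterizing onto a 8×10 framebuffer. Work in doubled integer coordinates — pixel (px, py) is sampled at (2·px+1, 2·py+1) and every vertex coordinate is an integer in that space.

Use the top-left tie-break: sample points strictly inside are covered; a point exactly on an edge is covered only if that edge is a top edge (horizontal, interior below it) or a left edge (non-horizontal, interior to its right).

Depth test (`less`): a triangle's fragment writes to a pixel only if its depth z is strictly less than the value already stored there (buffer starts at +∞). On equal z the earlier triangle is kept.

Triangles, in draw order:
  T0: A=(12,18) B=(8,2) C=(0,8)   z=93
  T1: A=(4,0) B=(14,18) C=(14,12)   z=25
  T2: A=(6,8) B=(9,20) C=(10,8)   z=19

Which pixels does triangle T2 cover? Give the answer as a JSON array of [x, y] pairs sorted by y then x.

T0:
  2·area = 152  (B↔C swapped to make it positive)
  edge (12, 18)→(0, 8): d=(-12,-10) top-left  bias=+0
  edge (0, 8)→(8, 2): d=(8,-6) top-left  bias=+0
  edge (8, 2)→(12, 18): d=(4,16) right/bottom  bias=-1
    (3,1)@(7, 3): e=[130,2,20] → #
    (4,1)@(9, 3): e=[150,14,-12] → ·
    (2,2)@(5, 5): e=[86,6,60] → #
    (4,2)@(9, 5): e=[126,30,-4] → ·
    (1,3)@(3, 7): e=[42,10,100] → #
    (4,3)@(9, 7): e=[102,46,4] → #
    (5,3)@(11, 7): e=[122,58,-28] → ·
    (1,4)@(3, 9): e=[18,26,108] → #
    (5,4)@(11, 9): e=[98,74,-20] → ·
    (1,5)@(3, 11): e=[-6,42,116] → ·
    (2,5)@(5, 11): e=[14,54,84] → #
    (5,5)@(11, 11): e=[74,90,-12] → ·
  covered (19 px):
    · · · · · · · ·
    · · · # · · · ·
    · · # # · · · ·
    · # # # # · · ·
    · # # # # · · ·
    · · # # # · · ·
    · · · # # · · ·
    · · · · # # · ·
    · · · · · # · ·
    · · · · · · · ·
T1:
  2·area = 60  (B↔C swapped to make it positive)
  edge (4, 0)→(14, 12): d=(10,12) right/bottom  bias=-1
  edge (14, 12)→(14, 18): d=(0,6) right/bottom  bias=-1
  edge (14, 18)→(4, 0): d=(-10,-18) top-left  bias=+0
    (3,2)@(7, 5): e=[14,42,4] → #
    (4,2)@(9, 5): e=[-10,30,40] → ·
    (3,3)@(7, 7): e=[34,42,-16] → ·
    (4,3)@(9, 7): e=[10,30,20] → #
    (5,3)@(11, 7): e=[-14,18,56] → ·
    (4,4)@(9, 9): e=[30,30,0] → #  [on edge]
    (5,4)@(11, 9): e=[6,18,36] → #
    (6,4)@(13, 9): e=[-18,6,72] → ·
    (4,5)@(9, 11): e=[50,30,-20] → ·
    (5,5)@(11, 11): e=[26,18,16] → #
    (6,5)@(13, 11): e=[2,6,52] → #
    (7,5)@(15, 11): e=[-22,-6,88] → ·
  covered (8 px):
    · · · · · · · ·
    · · · · · · · ·
    · · · # · · · ·
    · · · · # · · ·
    · · · · # # · ·
    · · · · · # # ·
    · · · · · · # ·
    · · · · · · # ·
    · · · · · · · ·
    · · · · · · · ·
T2:
  2·area = 48  (B↔C swapped to make it positive)
  edge (6, 8)→(10, 8): d=(4,0) top-left  bias=+0
  edge (10, 8)→(9, 20): d=(-1,12) right/bottom  bias=-1
  edge (9, 20)→(6, 8): d=(-3,-12) top-left  bias=+0
    (3,4)@(7, 9): e=[4,35,9] → #
    (4,4)@(9, 9): e=[4,11,33] → #
    (5,4)@(11, 9): e=[4,-13,57] → ·
    (3,5)@(7, 11): e=[12,33,3] → #
    (5,5)@(11, 11): e=[12,-15,51] → ·
    (3,6)@(7, 13): e=[20,31,-3] → ·
    (4,6)@(9, 13): e=[20,7,21] → #
    (5,6)@(11, 13): e=[20,-17,45] → ·
    (4,7)@(9, 15): e=[28,5,15] → #
    (5,7)@(11, 15): e=[28,-19,39] → ·
    (4,8)@(9, 17): e=[36,3,9] → #
    (5,8)@(11, 17): e=[36,-21,33] → ·
  covered (8 px):
    · · · · · · · ·
    · · · · · · · ·
    · · · · · · · ·
    · · · · · · · ·
    · · · # # · · ·
    · · · # # · · ·
    · · · · # · · ·
    · · · · # · · ·
    · · · · # · · ·
    · · · · # · · ·

Result: [[3,4],[4,4],[3,5],[4,5],[4,6],[4,7],[4,8],[4,9]]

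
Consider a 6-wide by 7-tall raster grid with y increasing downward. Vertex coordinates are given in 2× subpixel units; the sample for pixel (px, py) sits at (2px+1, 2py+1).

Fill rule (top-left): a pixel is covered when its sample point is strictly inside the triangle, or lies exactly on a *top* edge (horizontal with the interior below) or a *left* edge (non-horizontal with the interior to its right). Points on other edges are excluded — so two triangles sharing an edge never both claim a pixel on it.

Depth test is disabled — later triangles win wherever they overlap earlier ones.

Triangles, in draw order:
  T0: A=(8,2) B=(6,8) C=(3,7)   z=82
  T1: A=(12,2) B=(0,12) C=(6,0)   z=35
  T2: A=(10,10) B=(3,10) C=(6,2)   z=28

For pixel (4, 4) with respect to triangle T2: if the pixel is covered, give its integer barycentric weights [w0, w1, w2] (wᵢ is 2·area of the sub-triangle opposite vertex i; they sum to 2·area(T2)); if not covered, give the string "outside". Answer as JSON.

T0:
  2·area = 20
  edge (8, 2)→(6, 8): d=(-2,6) right/bottom  bias=-1
  edge (6, 8)→(3, 7): d=(-3,-1) top-left  bias=+0
  edge (3, 7)→(8, 2): d=(5,-5) top-left  bias=+0
    (4,0)@(9, 1): e=[-4,24,0] → ·  [on edge]
    (3,1)@(7, 3): e=[4,16,0] → #  [on edge]
    (4,1)@(9, 3): e=[-8,18,10] → ·
    (2,2)@(5, 5): e=[12,8,0] → #  [on edge]
    (3,2)@(7, 5): e=[0,10,10] → ·  [on edge]
    (1,3)@(3, 7): e=[20,0,0] → #  [on edge]
    (3,3)@(7, 7): e=[-4,4,20] → ·
    (0,4)@(1, 9): e=[28,-8,0] → ·  [on edge]
    (1,4)@(3, 9): e=[16,-6,10] → ·
    (2,4)@(5, 9): e=[4,-4,20] → ·
    (4,4)@(9, 9): e=[-20,0,40] → ·  [on edge]
    (2,5)@(5, 11): e=[0,-10,30] → ·  [on edge]
  covered (4 px):
    · · · · · ·
    · · · # · ·
    · · # · · ·
    · # # · · ·
    · · · · · ·
    · · · · · ·
    · · · · · ·
T1:
  2·area = 84
  edge (12, 2)→(0, 12): d=(-12,10) right/bottom  bias=-1
  edge (0, 12)→(6, 0): d=(6,-12) top-left  bias=+0
  edge (6, 0)→(12, 2): d=(6,2) right/bottom  bias=-1
    (3,0)@(7, 1): e=[62,18,4] → #
    (4,0)@(9, 1): e=[42,42,0] → ·  [on edge]
    (2,1)@(5, 3): e=[58,6,20] → #
    (4,1)@(9, 3): e=[18,54,12] → #
    (5,1)@(11, 3): e=[-2,78,8] → ·
    (2,2)@(5, 5): e=[34,18,32] → #
    (4,2)@(9, 5): e=[-6,66,24] → ·
    (1,3)@(3, 7): e=[30,6,48] → #
    (3,3)@(7, 7): e=[-10,54,40] → ·
    (1,4)@(3, 9): e=[6,18,60] → #
    (2,4)@(5, 9): e=[-14,42,56] → ·
    (0,5)@(1, 11): e=[2,6,76] → #
  covered (10 px):
    · · · # · ·
    · · # # # ·
    · · # # · ·
    · # # · · ·
    · # · · · ·
    # · · · · ·
    · · · · · ·
T2:
  2·area = 56
  edge (10, 10)→(3, 10): d=(-7,0) right/bottom  bias=-1
  edge (3, 10)→(6, 2): d=(3,-8) top-left  bias=+0
  edge (6, 2)→(10, 10): d=(4,8) right/bottom  bias=-1
    (2,2)@(5, 5): e=[35,1,20] → #
    (3,2)@(7, 5): e=[35,17,4] → #
    (4,2)@(9, 5): e=[35,33,-12] → ·
    (2,3)@(5, 7): e=[21,7,28] → #
    (4,3)@(9, 7): e=[21,39,-4] → ·
    (2,4)@(5, 9): e=[7,13,36] → #
    (4,4)@(9, 9): e=[7,45,4] → #
    (5,4)@(11, 9): e=[7,61,-12] → ·
    (2,5)@(5, 11): e=[-7,19,44] → ·
    (3,5)@(7, 11): e=[-7,35,28] → ·
    (4,5)@(9, 11): e=[-7,51,12] → ·
  covered (7 px):
    · · · · · ·
    · · · · · ·
    · · # # · ·
    · · # # · ·
    · · # # # ·
    · · · · · ·
    · · · · · ·

Result: [45,4,7]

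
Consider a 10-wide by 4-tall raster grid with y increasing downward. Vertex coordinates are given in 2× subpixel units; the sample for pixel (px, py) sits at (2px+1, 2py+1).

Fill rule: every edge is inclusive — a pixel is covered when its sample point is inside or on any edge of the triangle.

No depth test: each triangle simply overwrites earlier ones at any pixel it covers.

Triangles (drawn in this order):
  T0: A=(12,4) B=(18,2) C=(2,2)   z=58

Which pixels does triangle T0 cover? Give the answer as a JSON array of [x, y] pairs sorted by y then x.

T0:
  2·area = 32  (B↔C swapped to make it positive)
  edge (12, 4)→(2, 2): d=(-10,-2) inclusive
  edge (2, 2)→(18, 2): d=(16,0) inclusive
  edge (18, 2)→(12, 4): d=(-6,2) inclusive
    (3,1)@(7, 3): e=[0,16,16] → █  [on edge]
    (4,1)@(9, 3): e=[4,16,12] → █
    (5,1)@(11, 3): e=[8,16,8] → █
    (6,1)@(13, 3): e=[12,16,4] → █
    (7,1)@(15, 3): e=[16,16,0] → █  [on edge]
    (8,1)@(17, 3): e=[20,16,-4] → ·
    (3,2)@(7, 5): e=[-20,48,4] → ·
    (4,2)@(9, 5): e=[-16,48,0] → ·  [on edge]
    (5,2)@(11, 5): e=[-12,48,-4] → ·
    (6,2)@(13, 5): e=[-8,48,-8] → ·
    (7,2)@(15, 5): e=[-4,48,-12] → ·
    (8,2)@(17, 5): e=[0,48,-16] → ·  [on edge]
    (1,3)@(3, 7): e=[-48,80,0] → ·  [on edge]
  covered (5 px):
    · · · · · · · · · ·
    · · · █ █ █ █ █ · ·
    · · · · · · · · · ·
    · · · · · · · · · ·

Answer: [[3,1],[4,1],[5,1],[6,1],[7,1]]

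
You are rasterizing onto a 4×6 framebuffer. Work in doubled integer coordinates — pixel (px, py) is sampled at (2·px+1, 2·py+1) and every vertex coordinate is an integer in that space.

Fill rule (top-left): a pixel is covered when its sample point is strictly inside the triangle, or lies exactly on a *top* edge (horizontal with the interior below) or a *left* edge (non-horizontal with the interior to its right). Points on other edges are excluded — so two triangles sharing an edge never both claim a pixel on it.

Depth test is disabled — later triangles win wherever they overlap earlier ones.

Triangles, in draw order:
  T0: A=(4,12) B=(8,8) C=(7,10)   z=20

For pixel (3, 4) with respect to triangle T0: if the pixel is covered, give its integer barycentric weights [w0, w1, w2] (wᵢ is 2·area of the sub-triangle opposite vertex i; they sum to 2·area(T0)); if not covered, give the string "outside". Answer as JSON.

T0:
  2·area = 4
  edge (4, 12)→(8, 8): d=(4,-4) top-left  bias=+0
  edge (8, 8)→(7, 10): d=(-1,2) right/bottom  bias=-1
  edge (7, 10)→(4, 12): d=(-3,2) right/bottom  bias=-1
    (3,4)@(7, 9): e=[0,1,3] → █  [on edge]
    (2,5)@(5, 11): e=[0,3,1] → █  [on edge]
    (3,5)@(7, 11): e=[8,-1,-3] → ·
  covered (2 px):
    · · · ·
    · · · ·
    · · · ·
    · · · ·
    · · · █
    · · █ ·

Answer: [1,3,0]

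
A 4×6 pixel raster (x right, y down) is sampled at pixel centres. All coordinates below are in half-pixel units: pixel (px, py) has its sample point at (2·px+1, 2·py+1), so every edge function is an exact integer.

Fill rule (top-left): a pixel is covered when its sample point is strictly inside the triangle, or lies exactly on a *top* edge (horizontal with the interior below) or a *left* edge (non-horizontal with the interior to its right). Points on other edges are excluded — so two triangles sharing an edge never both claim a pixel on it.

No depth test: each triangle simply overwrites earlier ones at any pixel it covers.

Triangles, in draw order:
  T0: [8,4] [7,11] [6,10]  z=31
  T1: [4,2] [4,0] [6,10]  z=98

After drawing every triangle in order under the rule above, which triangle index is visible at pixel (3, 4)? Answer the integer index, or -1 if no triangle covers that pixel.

T0:
  2·area = 8
  edge (8, 4)→(7, 11): d=(-1,7) right/bottom  bias=-1
  edge (7, 11)→(6, 10): d=(-1,-1) top-left  bias=+0
  edge (6, 10)→(8, 4): d=(2,-6) top-left  bias=+0
    (0,2)@(1, 5): e=[48,0,-40] → ·  [on edge]
    (1,3)@(3, 7): e=[32,0,-24] → ·  [on edge]
    (3,3)@(7, 7): e=[4,4,0] → █  [on edge]
    (2,4)@(5, 9): e=[16,0,-8] → ·  [on edge]
    (3,4)@(7, 9): e=[2,2,4] → █
    (3,5)@(7, 11): e=[0,0,8] → ·  [on edge]
  covered (2 px):
    · · · ·
    · · · ·
    · · · ·
    · · · █
    · · · █
    · · · ·
T1:
  2·area = 4
  edge (4, 2)→(4, 0): d=(0,-2) top-left  bias=+0
  edge (4, 0)→(6, 10): d=(2,10) right/bottom  bias=-1
  edge (6, 10)→(4, 2): d=(-2,-8) top-left  bias=+0
    (2,2)@(5, 5): e=[2,0,2] → ·  [on edge]
  covered (0 px):
    · · · ·
    · · · ·
    · · · ·
    · · · ·
    · · · ·
    · · · ·

Z-buffer (winner per pixel, '.' = empty):
  . . . .
  . . . .
  . . . .
  . . . 0
  . . . 0
  . . . .

Answer: 0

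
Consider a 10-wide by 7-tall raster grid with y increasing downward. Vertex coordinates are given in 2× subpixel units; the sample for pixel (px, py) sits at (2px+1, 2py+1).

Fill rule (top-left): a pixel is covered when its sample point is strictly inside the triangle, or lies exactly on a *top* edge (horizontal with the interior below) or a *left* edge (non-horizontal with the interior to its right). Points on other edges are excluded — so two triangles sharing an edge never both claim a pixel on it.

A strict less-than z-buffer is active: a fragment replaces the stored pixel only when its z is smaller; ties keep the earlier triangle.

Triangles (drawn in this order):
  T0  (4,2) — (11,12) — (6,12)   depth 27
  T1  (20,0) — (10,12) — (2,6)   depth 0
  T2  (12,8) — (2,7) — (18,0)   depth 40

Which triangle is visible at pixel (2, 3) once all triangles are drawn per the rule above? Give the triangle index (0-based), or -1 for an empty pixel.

T0:
  2·area = 50
  edge (4, 2)→(11, 12): d=(7,10) right/bottom  bias=-1
  edge (11, 12)→(6, 12): d=(-5,0) right/bottom  bias=-1
  edge (6, 12)→(4, 2): d=(-2,-10) top-left  bias=+0
    (2,2)@(5, 5): e=[11,35,4] → █
    (3,2)@(7, 5): e=[-9,35,24] → ·
    (2,3)@(5, 7): e=[25,25,0] → █  [on edge]
    (3,3)@(7, 7): e=[5,25,20] → █
    (4,3)@(9, 7): e=[-15,25,40] → ·
    (2,4)@(5, 9): e=[39,15,-4] → ·
    (3,4)@(7, 9): e=[19,15,16] → █
    (4,4)@(9, 9): e=[-1,15,36] → ·
    (3,5)@(7, 11): e=[33,5,12] → █
    (4,5)@(9, 11): e=[13,5,32] → █
    (5,5)@(11, 11): e=[-7,5,52] → ·
    (3,6)@(7, 13): e=[47,-5,8] → ·
  covered (6 px):
    · · · · · · · · · ·
    · · · · · · · · · ·
    · · █ · · · · · · ·
    · · █ █ · · · · · ·
    · · · █ · · · · · ·
    · · · █ █ · · · · ·
    · · · · · · · · · ·
T1:
  2·area = 156
  edge (20, 0)→(10, 12): d=(-10,12) right/bottom  bias=-1
  edge (10, 12)→(2, 6): d=(-8,-6) top-left  bias=+0
  edge (2, 6)→(20, 0): d=(18,-6) top-left  bias=+0
    (8,0)@(17, 1): e=[26,130,0] → █  [on edge]
    (9,0)@(19, 1): e=[2,142,12] → █
    (5,1)@(11, 3): e=[78,78,0] → █  [on edge]
    (6,1)@(13, 3): e=[54,90,12] → █
    (7,1)@(15, 3): e=[30,102,24] → █
    (9,1)@(19, 3): e=[-18,126,48] → ·
    (2,2)@(5, 5): e=[130,26,0] → █  [on edge]
    (3,2)@(7, 5): e=[106,38,12] → █
    (4,2)@(9, 5): e=[82,50,24] → █
    (8,2)@(17, 5): e=[-14,98,72] → ·
    (2,3)@(5, 7): e=[110,10,36] → █
    (7,3)@(15, 7): e=[-10,70,96] → ·
  covered (21 px):
    · · · · · · · · █ █
    · · · · · █ █ █ █ ·
    · · █ █ █ █ █ █ · ·
    · · █ █ █ █ █ · · ·
    · · · █ █ █ · · · ·
    · · · · █ · · · · ·
    · · · · · · · · · ·
T2:
  2·area = 86
  edge (12, 8)→(2, 7): d=(-10,-1) top-left  bias=+0
  edge (2, 7)→(18, 0): d=(16,-7) top-left  bias=+0
  edge (18, 0)→(12, 8): d=(-6,8) right/bottom  bias=-1
    (8,0)@(17, 1): e=[75,9,2] → █
    (9,0)@(19, 1): e=[77,23,-14] → ·
    (6,1)@(13, 3): e=[51,13,22] → █
    (7,1)@(15, 3): e=[53,27,6] → █
    (8,1)@(17, 3): e=[55,41,-10] → ·
    (3,2)@(7, 5): e=[25,3,58] → █
    (4,2)@(9, 5): e=[27,17,42] → █
    (5,2)@(11, 5): e=[29,31,26] → █
    (7,2)@(15, 5): e=[33,59,-6] → ·
    (1,3)@(3, 7): e=[1,7,78] → █
    (2,3)@(5, 7): e=[3,21,62] → █
    (6,3)@(13, 7): e=[11,77,-2] → ·
  covered (12 px):
    · · · · · · · · █ ·
    · · · · · · █ █ · ·
    · · · █ █ █ █ · · ·
    · █ █ █ █ █ · · · ·
    · · · · · · · · · ·
    · · · · · · · · · ·
    · · · · · · · · · ·

Z-buffer (winner per pixel, '.' = empty):
  . . . . . . . . 1 1
  . . . . . 1 1 1 1 .
  . . 1 1 1 1 1 1 . .
  . 2 1 1 1 1 1 . . .
  . . . 1 1 1 . . . .
  . . . 0 1 . . . . .
  . . . . . . . . . .

Result: 1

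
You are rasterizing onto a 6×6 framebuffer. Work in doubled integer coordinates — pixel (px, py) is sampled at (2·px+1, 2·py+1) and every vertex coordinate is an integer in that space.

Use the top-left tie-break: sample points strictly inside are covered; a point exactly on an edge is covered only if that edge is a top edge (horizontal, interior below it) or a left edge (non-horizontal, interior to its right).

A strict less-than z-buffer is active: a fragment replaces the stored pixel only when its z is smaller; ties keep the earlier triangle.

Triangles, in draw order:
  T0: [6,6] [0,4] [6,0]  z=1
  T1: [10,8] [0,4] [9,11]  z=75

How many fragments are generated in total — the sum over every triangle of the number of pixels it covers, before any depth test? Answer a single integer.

T0:
  2·area = 36
  edge (6, 6)→(0, 4): d=(-6,-2) top-left  bias=+0
  edge (0, 4)→(6, 0): d=(6,-4) top-left  bias=+0
  edge (6, 0)→(6, 6): d=(0,6) right/bottom  bias=-1
    (2,0)@(5, 1): e=[28,2,6] → X
    (3,0)@(7, 1): e=[32,10,-6] → .
    (1,1)@(3, 3): e=[12,6,18] → X
    (3,1)@(7, 3): e=[20,22,-6] → .
    (1,2)@(3, 5): e=[0,18,18] → X  [on edge]
    (3,2)@(7, 5): e=[8,34,-6] → .
    (1,3)@(3, 7): e=[-12,30,18] → .
    (2,3)@(5, 7): e=[-8,38,6] → .
    (4,3)@(9, 7): e=[0,54,-18] → .  [on edge]
  covered (5 px):
    . . X . . .
    . X X . . .
    . X X . . .
    . . . . . .
    . . . . . .
    . . . . . .
T1:
  2·area = 34  (B↔C swapped to make it positive)
  edge (10, 8)→(9, 11): d=(-1,3) right/bottom  bias=-1
  edge (9, 11)→(0, 4): d=(-9,-7) top-left  bias=+0
  edge (0, 4)→(10, 8): d=(10,4) right/bottom  bias=-1
    (5,2)@(11, 5): e=[0,68,-34] → .  [on edge]
    (2,3)@(5, 7): e=[16,8,10] → X
    (3,3)@(7, 7): e=[10,22,2] → X
    (4,3)@(9, 7): e=[4,36,-6] → .
    (2,4)@(5, 9): e=[14,-10,30] → .
    (3,4)@(7, 9): e=[8,4,22] → X
    (4,4)@(9, 9): e=[2,18,14] → X
    (5,4)@(11, 9): e=[-4,32,6] → .
    (3,5)@(7, 11): e=[6,-14,42] → .
    (4,5)@(9, 11): e=[0,0,34] → .  [on edge]
  covered (4 px):
    . . . . . .
    . . . . . .
    . . . . . .
    . . X X . .
    . . . X X .
    . . . . . .

Final: 9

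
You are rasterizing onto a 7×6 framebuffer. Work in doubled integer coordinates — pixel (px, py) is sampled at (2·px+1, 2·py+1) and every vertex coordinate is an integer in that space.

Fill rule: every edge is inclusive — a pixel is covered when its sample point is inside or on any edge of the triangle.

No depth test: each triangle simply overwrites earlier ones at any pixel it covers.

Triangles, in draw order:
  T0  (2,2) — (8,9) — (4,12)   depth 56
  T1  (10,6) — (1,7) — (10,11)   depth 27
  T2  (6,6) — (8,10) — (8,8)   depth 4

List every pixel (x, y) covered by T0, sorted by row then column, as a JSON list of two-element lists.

T0:
  2·area = 46
  edge (2, 2)→(8, 9): d=(6,7) inclusive
  edge (8, 9)→(4, 12): d=(-4,3) inclusive
  edge (4, 12)→(2, 2): d=(-2,-10) inclusive
    (1,2)@(3, 5): e=[11,31,4] → #
    (2,2)@(5, 5): e=[-3,25,24] → ·
    (1,3)@(3, 7): e=[23,23,0] → #  [on edge]
    (2,3)@(5, 7): e=[9,17,20] → #
    (3,3)@(7, 7): e=[-5,11,40] → ·
    (1,4)@(3, 9): e=[35,15,-4] → ·
    (2,4)@(5, 9): e=[21,9,16] → #
    (3,4)@(7, 9): e=[7,3,36] → #
    (4,4)@(9, 9): e=[-7,-3,56] → ·
    (2,5)@(5, 11): e=[33,1,12] → #
    (3,5)@(7, 11): e=[19,-5,32] → ·
  covered (6 px):
    · · · · · · ·
    · · · · · · ·
    · # · · · · ·
    · # # · · · ·
    · · # # · · ·
    · · # · · · ·
T1:
  2·area = 45  (B↔C swapped to make it positive)
  edge (10, 6)→(10, 11): d=(0,5) inclusive
  edge (10, 11)→(1, 7): d=(-9,-4) inclusive
  edge (1, 7)→(10, 6): d=(9,-1) inclusive
    (0,3)@(1, 7): e=[45,0,0] → #  [on edge]
    (1,3)@(3, 7): e=[35,8,2] → #
    (2,3)@(5, 7): e=[25,16,4] → #
    (3,3)@(7, 7): e=[15,24,6] → #
    (4,3)@(9, 7): e=[5,32,8] → #
    (5,3)@(11, 7): e=[-5,40,10] → ·
    (0,4)@(1, 9): e=[45,-18,18] → ·
    (1,4)@(3, 9): e=[35,-10,20] → ·
    (2,4)@(5, 9): e=[25,-2,22] → ·
    (3,4)@(7, 9): e=[15,6,24] → #
    (5,4)@(11, 9): e=[-5,22,28] → ·
    (3,5)@(7, 11): e=[15,-12,42] → ·
  covered (7 px):
    · · · · · · ·
    · · · · · · ·
    · · · · · · ·
    # # # # # · ·
    · · · # # · ·
    · · · · · · ·
T2:
  2·area = 4  (B↔C swapped to make it positive)
  edge (6, 6)→(8, 8): d=(2,2) inclusive
  edge (8, 8)→(8, 10): d=(0,2) inclusive
  edge (8, 10)→(6, 6): d=(-2,-4) inclusive
    (0,0)@(1, 1): e=[0,14,-10] → ·  [on edge]
    (1,1)@(3, 3): e=[0,10,-6] → ·  [on edge]
    (2,2)@(5, 5): e=[0,6,-2] → ·  [on edge]
    (3,3)@(7, 7): e=[0,2,2] → #  [on edge]
    (4,3)@(9, 7): e=[-4,-2,10] → ·
    (3,4)@(7, 9): e=[4,2,-2] → ·
    (4,4)@(9, 9): e=[0,-2,6] → ·  [on edge]
    (5,5)@(11, 11): e=[0,-6,10] → ·  [on edge]
  covered (1 px):
    · · · · · · ·
    · · · · · · ·
    · · · · · · ·
    · · · # · · ·
    · · · · · · ·
    · · · · · · ·

Answer: [[1,2],[1,3],[2,3],[2,4],[3,4],[2,5]]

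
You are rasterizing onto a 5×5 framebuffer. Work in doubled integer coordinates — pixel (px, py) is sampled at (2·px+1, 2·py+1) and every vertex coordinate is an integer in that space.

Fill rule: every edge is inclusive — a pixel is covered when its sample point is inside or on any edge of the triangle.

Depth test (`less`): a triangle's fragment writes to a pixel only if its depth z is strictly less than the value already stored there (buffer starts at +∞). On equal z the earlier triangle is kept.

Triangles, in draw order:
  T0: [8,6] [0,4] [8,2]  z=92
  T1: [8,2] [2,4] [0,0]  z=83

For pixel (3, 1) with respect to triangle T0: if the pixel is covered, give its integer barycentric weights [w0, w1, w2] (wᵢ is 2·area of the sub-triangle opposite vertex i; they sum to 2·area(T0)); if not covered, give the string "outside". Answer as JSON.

T0:
  2·area = 32
  edge (8, 6)→(0, 4): d=(-8,-2) inclusive
  edge (0, 4)→(8, 2): d=(8,-2) inclusive
  edge (8, 2)→(8, 6): d=(0,4) inclusive
    (2,1)@(5, 3): e=[18,2,12] → █
    (3,1)@(7, 3): e=[22,6,4] → █
    (4,1)@(9, 3): e=[26,10,-4] → ·
    (2,2)@(5, 5): e=[2,18,12] → █
    (4,2)@(9, 5): e=[10,26,-4] → ·
    (2,3)@(5, 7): e=[-14,34,12] → ·
    (3,3)@(7, 7): e=[-10,38,4] → ·
  covered (4 px):
    · · · · ·
    · · █ █ ·
    · · █ █ ·
    · · · · ·
    · · · · ·
T1:
  2·area = 28
  edge (8, 2)→(2, 4): d=(-6,2) inclusive
  edge (2, 4)→(0, 0): d=(-2,-4) inclusive
  edge (0, 0)→(8, 2): d=(8,2) inclusive
    (0,0)@(1, 1): e=[20,2,6] → █
    (1,0)@(3, 1): e=[16,10,2] → █
    (2,0)@(5, 1): e=[12,18,-2] → ·
    (0,1)@(1, 3): e=[8,-2,22] → ·
    (1,1)@(3, 3): e=[4,6,18] → █
    (2,1)@(5, 3): e=[0,14,14] → █  [on edge]
    (3,1)@(7, 3): e=[-4,22,10] → ·
    (1,2)@(3, 5): e=[-8,2,34] → ·
    (2,2)@(5, 5): e=[-12,10,30] → ·
  covered (4 px):
    █ █ · · ·
    · █ █ · ·
    · · · · ·
    · · · · ·
    · · · · ·

Answer: [6,4,22]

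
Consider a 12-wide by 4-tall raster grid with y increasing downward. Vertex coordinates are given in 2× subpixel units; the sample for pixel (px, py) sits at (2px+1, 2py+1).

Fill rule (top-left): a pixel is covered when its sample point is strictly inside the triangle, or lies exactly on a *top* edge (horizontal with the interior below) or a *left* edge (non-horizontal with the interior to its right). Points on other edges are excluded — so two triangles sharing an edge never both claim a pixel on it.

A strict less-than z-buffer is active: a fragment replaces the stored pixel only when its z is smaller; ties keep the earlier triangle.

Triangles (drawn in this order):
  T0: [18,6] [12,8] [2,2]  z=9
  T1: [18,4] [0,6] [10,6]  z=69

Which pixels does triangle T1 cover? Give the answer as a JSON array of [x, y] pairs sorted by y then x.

T0:
  2·area = 56
  edge (18, 6)→(12, 8): d=(-6,2) right/bottom  bias=-1
  edge (12, 8)→(2, 2): d=(-10,-6) top-left  bias=+0
  edge (2, 2)→(18, 6): d=(16,4) right/bottom  bias=-1
    (2,1)@(5, 3): e=[44,8,4] → X
    (3,1)@(7, 3): e=[40,20,-4] → .
    (2,2)@(5, 5): e=[32,-12,36] → .
    (3,2)@(7, 5): e=[28,0,28] → X  [on edge]
    (4,2)@(9, 5): e=[24,12,20] → X
    (5,2)@(11, 5): e=[20,24,12] → X
    (6,2)@(13, 5): e=[16,36,4] → X
    (7,2)@(15, 5): e=[12,48,-4] → .
    (10,2)@(21, 5): e=[0,84,-28] → .  [on edge]
    (3,3)@(7, 7): e=[16,-20,60] → .
    (4,3)@(9, 7): e=[12,-8,52] → .
    (5,3)@(11, 7): e=[8,4,44] → X
    (7,3)@(15, 7): e=[0,28,28] → .  [on edge]
  covered (7 px):
    . . . . . . . . . . . .
    . . X . . . . . . . . .
    . . . X X X X . . . . .
    . . . . . X X . . . . .
T1:
  2·area = 20  (B↔C swapped to make it positive)
  edge (18, 4)→(10, 6): d=(-8,2) right/bottom  bias=-1
  edge (10, 6)→(0, 6): d=(-10,0) right/bottom  bias=-1
  edge (0, 6)→(18, 4): d=(18,-2) top-left  bias=+0
    (4,2)@(9, 5): e=[10,10,0] → X  [on edge]
    (5,2)@(11, 5): e=[6,10,4] → X
    (6,2)@(13, 5): e=[2,10,8] → X
    (7,2)@(15, 5): e=[-2,10,12] → .
    (4,3)@(9, 7): e=[-6,-10,36] → .
    (5,3)@(11, 7): e=[-10,-10,40] → .
    (6,3)@(13, 7): e=[-14,-10,44] → .
  covered (3 px):
    . . . . . . . . . . . .
    . . . . . . . . . . . .
    . . . . X X X . . . . .
    . . . . . . . . . . . .

Result: [[4,2],[5,2],[6,2]]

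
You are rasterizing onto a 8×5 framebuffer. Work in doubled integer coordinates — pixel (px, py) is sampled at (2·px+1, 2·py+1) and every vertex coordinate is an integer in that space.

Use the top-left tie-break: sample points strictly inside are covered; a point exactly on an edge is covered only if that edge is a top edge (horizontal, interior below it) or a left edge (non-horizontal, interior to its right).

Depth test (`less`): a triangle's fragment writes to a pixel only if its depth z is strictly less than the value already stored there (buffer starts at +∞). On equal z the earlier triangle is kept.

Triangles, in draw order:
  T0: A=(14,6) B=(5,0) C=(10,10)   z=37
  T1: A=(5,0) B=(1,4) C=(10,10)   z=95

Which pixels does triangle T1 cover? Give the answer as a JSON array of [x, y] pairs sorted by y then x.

T0:
  2·area = 60  (B↔C swapped to make it positive)
  edge (14, 6)→(10, 10): d=(-4,4) right/bottom  bias=-1
  edge (10, 10)→(5, 0): d=(-5,-10) top-left  bias=+0
  edge (5, 0)→(14, 6): d=(9,6) right/bottom  bias=-1
    (3,1)@(7, 3): e=[40,5,15] → #
    (4,1)@(9, 3): e=[32,25,3] → #
    (5,1)@(11, 3): e=[24,45,-9] → ·
    (3,2)@(7, 5): e=[32,-5,33] → ·
    (4,2)@(9, 5): e=[24,15,21] → #
    (5,2)@(11, 5): e=[16,35,9] → #
    (6,2)@(13, 5): e=[8,55,-3] → ·
    (7,2)@(15, 5): e=[0,75,-15] → ·  [on edge]
    (4,3)@(9, 7): e=[16,5,39] → #
    (6,3)@(13, 7): e=[0,45,15] → ·  [on edge]
    (4,4)@(9, 9): e=[8,-5,57] → ·
    (5,4)@(11, 9): e=[0,15,45] → ·  [on edge]
  covered (6 px):
    · · · · · · · ·
    · · · # # · · ·
    · · · · # # · ·
    · · · · # # · ·
    · · · · · · · ·
T1:
  2·area = 60  (B↔C swapped to make it positive)
  edge (5, 0)→(10, 10): d=(5,10) right/bottom  bias=-1
  edge (10, 10)→(1, 4): d=(-9,-6) top-left  bias=+0
  edge (1, 4)→(5, 0): d=(4,-4) top-left  bias=+0
    (2,0)@(5, 1): e=[5,51,4] → #
    (3,0)@(7, 1): e=[-15,63,12] → ·
    (1,1)@(3, 3): e=[35,21,4] → #
    (3,1)@(7, 3): e=[-5,45,20] → ·
    (1,2)@(3, 5): e=[45,3,12] → #
    (3,2)@(7, 5): e=[5,27,28] → #
    (4,2)@(9, 5): e=[-15,39,36] → ·
    (1,3)@(3, 7): e=[55,-15,20] → ·
    (2,3)@(5, 7): e=[35,-3,28] → ·
    (3,3)@(7, 7): e=[15,9,36] → #
    (4,3)@(9, 7): e=[-5,21,44] → ·
    (3,4)@(7, 9): e=[25,-9,44] → ·
  covered (8 px):
    · · # · · · · ·
    · # # · · · · ·
    · # # # · · · ·
    · · · # · · · ·
    · · · · # · · ·

Final: [[2,0],[1,1],[2,1],[1,2],[2,2],[3,2],[3,3],[4,4]]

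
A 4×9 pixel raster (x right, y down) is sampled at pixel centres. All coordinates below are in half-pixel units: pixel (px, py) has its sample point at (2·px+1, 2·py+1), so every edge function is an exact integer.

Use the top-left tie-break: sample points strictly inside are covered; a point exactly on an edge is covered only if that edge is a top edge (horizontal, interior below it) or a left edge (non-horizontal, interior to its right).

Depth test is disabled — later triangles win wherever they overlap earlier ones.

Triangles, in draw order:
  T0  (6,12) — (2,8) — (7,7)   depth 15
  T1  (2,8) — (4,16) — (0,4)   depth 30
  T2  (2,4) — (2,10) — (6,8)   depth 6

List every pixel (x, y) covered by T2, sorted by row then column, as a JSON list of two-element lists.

T0:
  2·area = 24
  edge (6, 12)→(2, 8): d=(-4,-4) top-left  bias=+0
  edge (2, 8)→(7, 7): d=(5,-1) top-left  bias=+0
  edge (7, 7)→(6, 12): d=(-1,5) right/bottom  bias=-1
    (0,3)@(1, 7): e=[0,-6,30] → ·  [on edge]
    (3,3)@(7, 7): e=[24,0,0] → ·  [on edge]
    (1,4)@(3, 9): e=[0,6,18] → █  [on edge]
    (2,4)@(5, 9): e=[8,8,8] → █
    (3,4)@(7, 9): e=[16,10,-2] → ·
    (1,5)@(3, 11): e=[-8,16,16] → ·
    (2,5)@(5, 11): e=[0,18,6] → █  [on edge]
    (3,5)@(7, 11): e=[8,20,-4] → ·
    (2,6)@(5, 13): e=[-8,28,4] → ·
    (3,6)@(7, 13): e=[0,30,-6] → ·  [on edge]
    (2,8)@(5, 17): e=[-24,48,0] → ·  [on edge]
  covered (3 px):
    · · · ·
    · · · ·
    · · · ·
    · · · ·
    · █ █ ·
    · · █ ·
    · · · ·
    · · · ·
    · · · ·
T1:
  2·area = 8
  edge (2, 8)→(4, 16): d=(2,8) right/bottom  bias=-1
  edge (4, 16)→(0, 4): d=(-4,-12) top-left  bias=+0
  edge (0, 4)→(2, 8): d=(2,4) right/bottom  bias=-1
    (0,3)@(1, 7): e=[6,0,2] → █  [on edge]
    (1,3)@(3, 7): e=[-10,24,-6] → ·
    (0,4)@(1, 9): e=[10,-8,6] → ·
    (1,6)@(3, 13): e=[2,0,6] → █  [on edge]
    (2,6)@(5, 13): e=[-14,24,-2] → ·
    (1,7)@(3, 15): e=[6,-8,10] → ·
  covered (2 px):
    · · · ·
    · · · ·
    · · · ·
    █ · · ·
    · · · ·
    · · · ·
    · █ · ·
    · · · ·
    · · · ·
T2:
  2·area = 24  (B↔C swapped to make it positive)
  edge (2, 4)→(6, 8): d=(4,4) right/bottom  bias=-1
  edge (6, 8)→(2, 10): d=(-4,2) right/bottom  bias=-1
  edge (2, 10)→(2, 4): d=(0,-6) top-left  bias=+0
    (0,1)@(1, 3): e=[0,30,-6] → ·  [on edge]
    (1,2)@(3, 5): e=[0,18,6] → ·  [on edge]
    (1,3)@(3, 7): e=[8,10,6] → █
    (2,3)@(5, 7): e=[0,6,18] → ·  [on edge]
    (1,4)@(3, 9): e=[16,2,6] → █
    (2,4)@(5, 9): e=[8,-2,18] → ·
    (3,4)@(7, 9): e=[0,-6,30] → ·  [on edge]
    (1,5)@(3, 11): e=[24,-6,6] → ·
  covered (2 px):
    · · · ·
    · · · ·
    · · · ·
    · █ · ·
    · █ · ·
    · · · ·
    · · · ·
    · · · ·
    · · · ·

Result: [[1,3],[1,4]]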